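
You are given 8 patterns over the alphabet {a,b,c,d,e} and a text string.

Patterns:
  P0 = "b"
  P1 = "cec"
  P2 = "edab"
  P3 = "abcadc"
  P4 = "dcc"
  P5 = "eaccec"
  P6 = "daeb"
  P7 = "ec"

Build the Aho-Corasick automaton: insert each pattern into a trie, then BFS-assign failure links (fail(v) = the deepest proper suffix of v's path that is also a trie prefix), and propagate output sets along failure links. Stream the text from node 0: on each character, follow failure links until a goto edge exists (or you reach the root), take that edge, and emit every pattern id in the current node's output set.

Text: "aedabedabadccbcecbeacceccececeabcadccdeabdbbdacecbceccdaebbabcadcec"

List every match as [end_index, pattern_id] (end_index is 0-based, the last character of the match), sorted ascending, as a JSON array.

Build:
Trie (insert patterns):
  0='ε' goto a→9 b→1 c→2 d→15 e→5
  1='b' goto ·  [P0 ends]
  2='c' goto e→3
  3='ce' goto c→4
  4='cec' goto ·  [P1 ends]
  5='e' goto a→18 c→26 d→6
  6='ed' goto a→7
  7='eda' goto b→8
  8='edab' goto ·  [P2 ends]
  9='a' goto b→10
  10='ab' goto c→11
  11='abc' goto a→12
  12='abca' goto d→13
  13='abcad' goto c→14
  14='abcadc' goto ·  [P3 ends]
  15='d' goto a→23 c→16
  16='dc' goto c→17
  17='dcc' goto ·  [P4 ends]
  18='ea' goto c→19
  19='eac' goto c→20
  20='eacc' goto e→21
  21='eacce' goto c→22
  22='eaccec' goto ·  [P5 ends]
  23='da' goto e→24
  24='dae' goto b→25
  25='daeb' goto ·  [P6 ends]
  26='ec' goto ·  [P7 ends]

BFS fail/out derivation:
  fail(1) 'b': from fail(0)=0 chase 'b': 0 ⇒ 0;  out={0}∪out(0)={0}
  fail(2) 'c': from fail(0)=0 chase 'c': 0 ⇒ 0;  out=∅∪out(0)=∅
  fail(5) 'e': from fail(0)=0 chase 'e': 0 ⇒ 0;  out=∅∪out(0)=∅
  fail(9) 'a': from fail(0)=0 chase 'a': 0 ⇒ 0;  out=∅∪out(0)=∅
  fail(15) 'd': from fail(0)=0 chase 'd': 0 ⇒ 0;  out=∅∪out(0)=∅
  fail(3) 'ce': from fail(2)=0 chase 'e': 0 ⇒ 5;  out=∅∪out(5)=∅
  fail(6) 'ed': from fail(5)=0 chase 'd': 0 ⇒ 15;  out=∅∪out(15)=∅
  fail(10) 'ab': from fail(9)=0 chase 'b': 0 ⇒ 1;  out=∅∪out(1)={0}
  fail(16) 'dc': from fail(15)=0 chase 'c': 0 ⇒ 2;  out=∅∪out(2)=∅
  fail(18) 'ea': from fail(5)=0 chase 'a': 0 ⇒ 9;  out=∅∪out(9)=∅
  fail(23) 'da': from fail(15)=0 chase 'a': 0 ⇒ 9;  out=∅∪out(9)=∅
  fail(26) 'ec': from fail(5)=0 chase 'c': 0 ⇒ 2;  out={7}∪out(2)={7}
  fail(4) 'cec': from fail(3)=5 chase 'c': 5 ⇒ 26;  out={1}∪out(26)={1,7}
  fail(7) 'eda': from fail(6)=15 chase 'a': 15 ⇒ 23;  out=∅∪out(23)=∅
  fail(11) 'abc': from fail(10)=1 chase 'c': 1→0 ⇒ 2;  out=∅∪out(2)=∅
  fail(17) 'dcc': from fail(16)=2 chase 'c': 2→0 ⇒ 2;  out={4}∪out(2)={4}
  fail(19) 'eac': from fail(18)=9 chase 'c': 9→0 ⇒ 2;  out=∅∪out(2)=∅
  fail(24) 'dae': from fail(23)=9 chase 'e': 9→0 ⇒ 5;  out=∅∪out(5)=∅
  fail(8) 'edab': from fail(7)=23 chase 'b': 23→9 ⇒ 10;  out={2}∪out(10)={0,2}
  fail(12) 'abca': from fail(11)=2 chase 'a': 2→0 ⇒ 9;  out=∅∪out(9)=∅
  fail(20) 'eacc': from fail(19)=2 chase 'c': 2→0 ⇒ 2;  out=∅∪out(2)=∅
  fail(25) 'daeb': from fail(24)=5 chase 'b': 5→0 ⇒ 1;  out={6}∪out(1)={0,6}
  fail(13) 'abcad': from fail(12)=9 chase 'd': 9→0 ⇒ 15;  out=∅∪out(15)=∅
  fail(21) 'eacce': from fail(20)=2 chase 'e': 2 ⇒ 3;  out=∅∪out(3)=∅
  fail(14) 'abcadc': from fail(13)=15 chase 'c': 15 ⇒ 16;  out={3}∪out(16)={3}
  fail(22) 'eaccec': from fail(21)=3 chase 'c': 3 ⇒ 4;  out={5}∪out(4)={1,5,7}

Text stream:
i=0 'a': node 0→9
i=1 'e': node 9→5 (fail-walked)
i=2 'd': node 5→6
i=3 'a': node 6→7
i=4 'b': node 7→8  → match P0@[4:4],P2@[1:4]
i=5 'e': node 8→5 (fail-walked)
i=6 'd': node 5→6
i=7 'a': node 6→7
i=8 'b': node 7→8  → match P0@[8:8],P2@[5:8]
i=9 'a': node 8→9 (fail-walked)
i=10 'd': node 9→15 (fail-walked)
i=11 'c': node 15→16
i=12 'c': node 16→17  → match P4@[10:12]
i=13 'b': node 17→1 (fail-walked)  → match P0@[13:13]
i=14 'c': node 1→2 (fail-walked)
i=15 'e': node 2→3
i=16 'c': node 3→4  → match P1@[14:16],P7@[15:16]
i=17 'b': node 4→1 (fail-walked)  → match P0@[17:17]
i=18 'e': node 1→5 (fail-walked)
i=19 'a': node 5→18
i=20 'c': node 18→19
i=21 'c': node 19→20
i=22 'e': node 20→21
i=23 'c': node 21→22  → match P1@[21:23],P5@[18:23],P7@[22:23]
i=24 'c': node 22→2 (fail-walked)
i=25 'e': node 2→3
i=26 'c': node 3→4  → match P1@[24:26],P7@[25:26]
i=27 'e': node 4→3 (fail-walked)
i=28 'c': node 3→4  → match P1@[26:28],P7@[27:28]
i=29 'e': node 4→3 (fail-walked)
i=30 'a': node 3→18 (fail-walked)
i=31 'b': node 18→10 (fail-walked)  → match P0@[31:31]
i=32 'c': node 10→11
i=33 'a': node 11→12
i=34 'd': node 12→13
i=35 'c': node 13→14  → match P3@[30:35]
i=36 'c': node 14→17 (fail-walked)  → match P4@[34:36]
i=37 'd': node 17→15 (fail-walked)
i=38 'e': node 15→5 (fail-walked)
i=39 'a': node 5→18
i=40 'b': node 18→10 (fail-walked)  → match P0@[40:40]
i=41 'd': node 10→15 (fail-walked)
i=42 'b': node 15→1 (fail-walked)  → match P0@[42:42]
i=43 'b': node 1→1 (fail-walked)  → match P0@[43:43]
i=44 'd': node 1→15 (fail-walked)
i=45 'a': node 15→23
i=46 'c': node 23→2 (fail-walked)
i=47 'e': node 2→3
i=48 'c': node 3→4  → match P1@[46:48],P7@[47:48]
i=49 'b': node 4→1 (fail-walked)  → match P0@[49:49]
i=50 'c': node 1→2 (fail-walked)
i=51 'e': node 2→3
i=52 'c': node 3→4  → match P1@[50:52],P7@[51:52]
i=53 'c': node 4→2 (fail-walked)
i=54 'd': node 2→15 (fail-walked)
i=55 'a': node 15→23
i=56 'e': node 23→24
i=57 'b': node 24→25  → match P0@[57:57],P6@[54:57]
i=58 'b': node 25→1 (fail-walked)  → match P0@[58:58]
i=59 'a': node 1→9 (fail-walked)
i=60 'b': node 9→10  → match P0@[60:60]
i=61 'c': node 10→11
i=62 'a': node 11→12
i=63 'd': node 12→13
i=64 'c': node 13→14  → match P3@[59:64]
i=65 'e': node 14→3 (fail-walked)
i=66 'c': node 3→4  → match P1@[64:66],P7@[65:66]

Result: [[4,0],[4,2],[8,0],[8,2],[12,4],[13,0],[16,1],[16,7],[17,0],[23,1],[23,5],[23,7],[26,1],[26,7],[28,1],[28,7],[31,0],[35,3],[36,4],[40,0],[42,0],[43,0],[48,1],[48,7],[49,0],[52,1],[52,7],[57,0],[57,6],[58,0],[60,0],[64,3],[66,1],[66,7]]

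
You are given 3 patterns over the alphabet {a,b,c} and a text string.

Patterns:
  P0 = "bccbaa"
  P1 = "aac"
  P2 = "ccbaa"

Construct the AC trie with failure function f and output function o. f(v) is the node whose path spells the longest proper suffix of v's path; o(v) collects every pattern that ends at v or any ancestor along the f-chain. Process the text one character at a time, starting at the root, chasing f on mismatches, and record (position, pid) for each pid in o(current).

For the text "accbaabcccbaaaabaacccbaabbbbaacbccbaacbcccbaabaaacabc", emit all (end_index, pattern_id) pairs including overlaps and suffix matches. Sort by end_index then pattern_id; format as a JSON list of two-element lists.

Build automaton:
Trie (insert patterns):
  n0 'ε': a→7 b→1 c→10
  n1 'b': c→2
  n2 'bc': c→3
  n3 'bcc': b→4
  n4 'bccb': a→5
  n5 'bccba': a→6
  n6 'bccbaa': ·  ←P0
  n7 'a': a→8
  n8 'aa': c→9
  n9 'aac': ·  ←P1
  n10 'c': c→11
  n11 'cc': b→12
  n12 'ccb': a→13
  n13 'ccba': a→14
  n14 'ccbaa': ·  ←P2

Failure links (BFS by depth):
  n1('b'): parent n0 fail=0; on 'b' 0 → fail=0;  out ∅∪∅=∅
  n7('a'): parent n0 fail=0; on 'a' 0 → fail=0;  out ∅∪∅=∅
  n10('c'): parent n0 fail=0; on 'c' 0 → fail=0;  out ∅∪∅=∅
  n2('bc'): parent n1 fail=0; on 'c' 0 → fail=10;  out ∅∪∅=∅
  n8('aa'): parent n7 fail=0; on 'a' 0 → fail=7;  out ∅∪∅=∅
  n11('cc'): parent n10 fail=0; on 'c' 0 → fail=10;  out ∅∪∅=∅
  n3('bcc'): parent n2 fail=10; on 'c' 10 → fail=11;  out ∅∪∅=∅
  n9('aac'): parent n8 fail=7; on 'c' 7→0 → fail=10;  out {1}∪∅={1}
  n12('ccb'): parent n11 fail=10; on 'b' 10→0 → fail=1;  out ∅∪∅=∅
  n4('bccb'): parent n3 fail=11; on 'b' 11 → fail=12;  out ∅∪∅=∅
  n13('ccba'): parent n12 fail=1; on 'a' 1→0 → fail=7;  out ∅∪∅=∅
  n5('bccba'): parent n4 fail=12; on 'a' 12 → fail=13;  out ∅∪∅=∅
  n14('ccbaa'): parent n13 fail=7; on 'a' 7 → fail=8;  out {2}∪∅={2}
  n6('bccbaa'): parent n5 fail=13; on 'a' 13 → fail=14;  out {0}∪{2}={0,2}

Scan:
i=0 'a': node 0→7
i=1 'c': node 7→10 (via fail)
i=2 'c': node 10→11
i=3 'b': node 11→12
i=4 'a': node 12→13
i=5 'a': node 13→14  ** P2@[1:5]
i=6 'b': node 14→1 (via fail)
i=7 'c': node 1→2
i=8 'c': node 2→3
i=9 'c': node 3→11 (via fail)
i=10 'b': node 11→12
i=11 'a': node 12→13
i=12 'a': node 13→14  ** P2@[8:12]
i=13 'a': node 14→8 (via fail)
i=14 'a': node 8→8 (via fail)
i=15 'b': node 8→1 (via fail)
i=16 'a': node 1→7 (via fail)
i=17 'a': node 7→8
i=18 'c': node 8→9  ** P1@[16:18]
i=19 'c': node 9→11 (via fail)
i=20 'c': node 11→11 (via fail)
i=21 'b': node 11→12
i=22 'a': node 12→13
i=23 'a': node 13→14  ** P2@[19:23]
i=24 'b': node 14→1 (via fail)
i=25 'b': node 1→1 (via fail)
i=26 'b': node 1→1 (via fail)
i=27 'b': node 1→1 (via fail)
i=28 'a': node 1→7 (via fail)
i=29 'a': node 7→8
i=30 'c': node 8→9  ** P1@[28:30]
i=31 'b': node 9→1 (via fail)
i=32 'c': node 1→2
i=33 'c': node 2→3
i=34 'b': node 3→4
i=35 'a': node 4→5
i=36 'a': node 5→6  ** P0@[31:36],P2@[32:36]
i=37 'c': node 6→9 (via fail)  ** P1@[35:37]
i=38 'b': node 9→1 (via fail)
i=39 'c': node 1→2
i=40 'c': node 2→3
i=41 'c': node 3→11 (via fail)
i=42 'b': node 11→12
i=43 'a': node 12→13
i=44 'a': node 13→14  ** P2@[40:44]
i=45 'b': node 14→1 (via fail)
i=46 'a': node 1→7 (via fail)
i=47 'a': node 7→8
i=48 'a': node 8→8 (via fail)
i=49 'c': node 8→9  ** P1@[47:49]
i=50 'a': node 9→7 (via fail)
i=51 'b': node 7→1 (via fail)
i=52 'c': node 1→2

All matches (sorted): [[5,2],[12,2],[18,1],[23,2],[30,1],[36,0],[36,2],[37,1],[44,2],[49,1]]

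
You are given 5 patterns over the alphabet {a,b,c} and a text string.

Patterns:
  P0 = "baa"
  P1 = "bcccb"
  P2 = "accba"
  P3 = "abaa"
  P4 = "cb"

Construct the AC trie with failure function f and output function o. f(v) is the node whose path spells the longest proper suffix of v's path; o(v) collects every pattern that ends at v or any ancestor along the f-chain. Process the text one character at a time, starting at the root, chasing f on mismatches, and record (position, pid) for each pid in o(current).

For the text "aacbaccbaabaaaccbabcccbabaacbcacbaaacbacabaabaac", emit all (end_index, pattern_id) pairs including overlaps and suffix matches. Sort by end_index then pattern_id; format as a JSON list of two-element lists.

Build automaton:
Trie (insert patterns):
  n0 'ε': a→8 b→1 c→16
  n1 'b': a→2 c→4
  n2 'ba': a→3
  n3 'baa': ·  ←P0
  n4 'bc': c→5
  n5 'bcc': c→6
  n6 'bccc': b→7
  n7 'bcccb': ·  ←P1
  n8 'a': b→13 c→9
  n9 'ac': c→10
  n10 'acc': b→11
  n11 'accb': a→12
  n12 'accba': ·  ←P2
  n13 'ab': a→14
  n14 'aba': a→15
  n15 'abaa': ·  ←P3
  n16 'c': b→17
  n17 'cb': ·  ←P4

BFS fail/out derivation:
  fail(1) 'b': from fail(0)=0 chase 'b': 0 ⇒ 0;  out=∅∪out(0)=∅
  fail(8) 'a': from fail(0)=0 chase 'a': 0 ⇒ 0;  out=∅∪out(0)=∅
  fail(16) 'c': from fail(0)=0 chase 'c': 0 ⇒ 0;  out=∅∪out(0)=∅
  fail(2) 'ba': from fail(1)=0 chase 'a': 0 ⇒ 8;  out=∅∪out(8)=∅
  fail(4) 'bc': from fail(1)=0 chase 'c': 0 ⇒ 16;  out=∅∪out(16)=∅
  fail(9) 'ac': from fail(8)=0 chase 'c': 0 ⇒ 16;  out=∅∪out(16)=∅
  fail(13) 'ab': from fail(8)=0 chase 'b': 0 ⇒ 1;  out=∅∪out(1)=∅
  fail(17) 'cb': from fail(16)=0 chase 'b': 0 ⇒ 1;  out={4}∪out(1)={4}
  fail(3) 'baa': from fail(2)=8 chase 'a': 8→0 ⇒ 8;  out={0}∪out(8)={0}
  fail(5) 'bcc': from fail(4)=16 chase 'c': 16→0 ⇒ 16;  out=∅∪out(16)=∅
  fail(10) 'acc': from fail(9)=16 chase 'c': 16→0 ⇒ 16;  out=∅∪out(16)=∅
  fail(14) 'aba': from fail(13)=1 chase 'a': 1 ⇒ 2;  out=∅∪out(2)=∅
  fail(6) 'bccc': from fail(5)=16 chase 'c': 16→0 ⇒ 16;  out=∅∪out(16)=∅
  fail(11) 'accb': from fail(10)=16 chase 'b': 16 ⇒ 17;  out=∅∪out(17)={4}
  fail(15) 'abaa': from fail(14)=2 chase 'a': 2 ⇒ 3;  out={3}∪out(3)={0,3}
  fail(7) 'bcccb': from fail(6)=16 chase 'b': 16 ⇒ 17;  out={1}∪out(17)={1,4}
  fail(12) 'accba': from fail(11)=17 chase 'a': 17→1 ⇒ 2;  out={2}∪out(2)={2}

Scan:
[0] read 'a'  n0⇒n8
[1] read 'a'  n8⇒n8 (via fail)
[2] read 'c'  n8⇒n9
[3] read 'b'  n9⇒n17 (via fail)  emit P4@[2:3]
[4] read 'a'  n17⇒n2 (via fail)
[5] read 'c'  n2⇒n9 (via fail)
[6] read 'c'  n9⇒n10
[7] read 'b'  n10⇒n11  emit P4@[6:7]
[8] read 'a'  n11⇒n12  emit P2@[4:8]
[9] read 'a'  n12⇒n3 (via fail)  emit P0@[7:9]
[10] read 'b'  n3⇒n13 (via fail)
[11] read 'a'  n13⇒n14
[12] read 'a'  n14⇒n15  emit P0@[10:12],P3@[9:12]
[13] read 'a'  n15⇒n8 (via fail)
[14] read 'c'  n8⇒n9
[15] read 'c'  n9⇒n10
[16] read 'b'  n10⇒n11  emit P4@[15:16]
[17] read 'a'  n11⇒n12  emit P2@[13:17]
[18] read 'b'  n12⇒n13 (via fail)
[19] read 'c'  n13⇒n4 (via fail)
[20] read 'c'  n4⇒n5
[21] read 'c'  n5⇒n6
[22] read 'b'  n6⇒n7  emit P1@[18:22],P4@[21:22]
[23] read 'a'  n7⇒n2 (via fail)
[24] read 'b'  n2⇒n13 (via fail)
[25] read 'a'  n13⇒n14
[26] read 'a'  n14⇒n15  emit P0@[24:26],P3@[23:26]
[27] read 'c'  n15⇒n9 (via fail)
[28] read 'b'  n9⇒n17 (via fail)  emit P4@[27:28]
[29] read 'c'  n17⇒n4 (via fail)
[30] read 'a'  n4⇒n8 (via fail)
[31] read 'c'  n8⇒n9
[32] read 'b'  n9⇒n17 (via fail)  emit P4@[31:32]
[33] read 'a'  n17⇒n2 (via fail)
[34] read 'a'  n2⇒n3  emit P0@[32:34]
[35] read 'a'  n3⇒n8 (via fail)
[36] read 'c'  n8⇒n9
[37] read 'b'  n9⇒n17 (via fail)  emit P4@[36:37]
[38] read 'a'  n17⇒n2 (via fail)
[39] read 'c'  n2⇒n9 (via fail)
[40] read 'a'  n9⇒n8 (via fail)
[41] read 'b'  n8⇒n13
[42] read 'a'  n13⇒n14
[43] read 'a'  n14⇒n15  emit P0@[41:43],P3@[40:43]
[44] read 'b'  n15⇒n13 (via fail)
[45] read 'a'  n13⇒n14
[46] read 'a'  n14⇒n15  emit P0@[44:46],P3@[43:46]
[47] read 'c'  n15⇒n9 (via fail)

All matches (sorted): [[3,4],[7,4],[8,2],[9,0],[12,0],[12,3],[16,4],[17,2],[22,1],[22,4],[26,0],[26,3],[28,4],[32,4],[34,0],[37,4],[43,0],[43,3],[46,0],[46,3]]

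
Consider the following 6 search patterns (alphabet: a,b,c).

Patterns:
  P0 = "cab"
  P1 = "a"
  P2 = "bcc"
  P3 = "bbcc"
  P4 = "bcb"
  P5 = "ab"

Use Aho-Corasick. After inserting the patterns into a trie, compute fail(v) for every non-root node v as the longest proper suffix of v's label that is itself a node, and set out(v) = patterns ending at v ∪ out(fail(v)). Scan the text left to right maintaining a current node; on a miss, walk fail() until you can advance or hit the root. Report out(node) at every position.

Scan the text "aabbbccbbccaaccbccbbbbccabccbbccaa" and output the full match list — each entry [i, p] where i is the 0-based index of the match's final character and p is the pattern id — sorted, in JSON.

Build:
Trie nodes:
  0='ε' goto a→4 b→5 c→1
  1='c' goto a→2
  2='ca' goto b→3
  3='cab' goto ·  [P0 ends]
  4='a' goto b→12  [P1 ends]
  5='b' goto b→8 c→6
  6='bc' goto b→11 c→7
  7='bcc' goto ·  [P2 ends]
  8='bb' goto c→9
  9='bbc' goto c→10
  10='bbcc' goto ·  [P3 ends]
  11='bcb' goto ·  [P4 ends]
  12='ab' goto ·  [P5 ends]

BFS fail/out derivation:
  fail(1) 'c': from fail(0)=0 chase 'c': 0 ⇒ 0;  out=∅∪out(0)=∅
  fail(4) 'a': from fail(0)=0 chase 'a': 0 ⇒ 0;  out={1}∪out(0)={1}
  fail(5) 'b': from fail(0)=0 chase 'b': 0 ⇒ 0;  out=∅∪out(0)=∅
  fail(2) 'ca': from fail(1)=0 chase 'a': 0 ⇒ 4;  out=∅∪out(4)={1}
  fail(6) 'bc': from fail(5)=0 chase 'c': 0 ⇒ 1;  out=∅∪out(1)=∅
  fail(8) 'bb': from fail(5)=0 chase 'b': 0 ⇒ 5;  out=∅∪out(5)=∅
  fail(12) 'ab': from fail(4)=0 chase 'b': 0 ⇒ 5;  out={5}∪out(5)={5}
  fail(3) 'cab': from fail(2)=4 chase 'b': 4 ⇒ 12;  out={0}∪out(12)={0,5}
  fail(7) 'bcc': from fail(6)=1 chase 'c': 1→0 ⇒ 1;  out={2}∪out(1)={2}
  fail(9) 'bbc': from fail(8)=5 chase 'c': 5 ⇒ 6;  out=∅∪out(6)=∅
  fail(11) 'bcb': from fail(6)=1 chase 'b': 1→0 ⇒ 5;  out={4}∪out(5)={4}
  fail(10) 'bbcc': from fail(9)=6 chase 'c': 6 ⇒ 7;  out={3}∪out(7)={2,3}

Scan:
[0] read 'a'  n0⇒n4  ** P1@[0:0]
[1] read 'a'  n4⇒n4 (fail-walked)  ** P1@[1:1]
[2] read 'b'  n4⇒n12  ** P5@[1:2]
[3] read 'b'  n12⇒n8 (fail-walked)
[4] read 'b'  n8⇒n8 (fail-walked)
[5] read 'c'  n8⇒n9
[6] read 'c'  n9⇒n10  ** P2@[4:6],P3@[3:6]
[7] read 'b'  n10⇒n5 (fail-walked)
[8] read 'b'  n5⇒n8
[9] read 'c'  n8⇒n9
[10] read 'c'  n9⇒n10  ** P2@[8:10],P3@[7:10]
[11] read 'a'  n10⇒n2 (fail-walked)  ** P1@[11:11]
[12] read 'a'  n2⇒n4 (fail-walked)  ** P1@[12:12]
[13] read 'c'  n4⇒n1 (fail-walked)
[14] read 'c'  n1⇒n1 (fail-walked)
[15] read 'b'  n1⇒n5 (fail-walked)
[16] read 'c'  n5⇒n6
[17] read 'c'  n6⇒n7  ** P2@[15:17]
[18] read 'b'  n7⇒n5 (fail-walked)
[19] read 'b'  n5⇒n8
[20] read 'b'  n8⇒n8 (fail-walked)
[21] read 'b'  n8⇒n8 (fail-walked)
[22] read 'c'  n8⇒n9
[23] read 'c'  n9⇒n10  ** P2@[21:23],P3@[20:23]
[24] read 'a'  n10⇒n2 (fail-walked)  ** P1@[24:24]
[25] read 'b'  n2⇒n3  ** P0@[23:25],P5@[24:25]
[26] read 'c'  n3⇒n6 (fail-walked)
[27] read 'c'  n6⇒n7  ** P2@[25:27]
[28] read 'b'  n7⇒n5 (fail-walked)
[29] read 'b'  n5⇒n8
[30] read 'c'  n8⇒n9
[31] read 'c'  n9⇒n10  ** P2@[29:31],P3@[28:31]
[32] read 'a'  n10⇒n2 (fail-walked)  ** P1@[32:32]
[33] read 'a'  n2⇒n4 (fail-walked)  ** P1@[33:33]

All matches (sorted): [[0,1],[1,1],[2,5],[6,2],[6,3],[10,2],[10,3],[11,1],[12,1],[17,2],[23,2],[23,3],[24,1],[25,0],[25,5],[27,2],[31,2],[31,3],[32,1],[33,1]]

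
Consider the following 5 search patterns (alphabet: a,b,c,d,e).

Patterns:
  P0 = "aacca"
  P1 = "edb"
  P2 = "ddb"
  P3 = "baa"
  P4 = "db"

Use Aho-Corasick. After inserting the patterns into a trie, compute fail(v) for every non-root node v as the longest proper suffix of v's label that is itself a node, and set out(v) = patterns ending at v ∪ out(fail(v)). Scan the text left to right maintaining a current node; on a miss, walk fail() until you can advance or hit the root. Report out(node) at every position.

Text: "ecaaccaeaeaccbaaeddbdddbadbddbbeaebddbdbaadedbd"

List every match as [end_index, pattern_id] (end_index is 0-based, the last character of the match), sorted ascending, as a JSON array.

Build:
Trie nodes:
  n0 'ε': a→1 b→12 d→9 e→6
  n1 'a': a→2
  n2 'aa': c→3
  n3 'aac': c→4
  n4 'aacc': a→5
  n5 'aacca': ·  [P0 ends]
  n6 'e': d→7
  n7 'ed': b→8
  n8 'edb': ·  [P1 ends]
  n9 'd': b→15 d→10
  n10 'dd': b→11
  n11 'ddb': ·  [P2 ends]
  n12 'b': a→13
  n13 'ba': a→14
  n14 'baa': ·  [P3 ends]
  n15 'db': ·  [P4 ends]

Failure links (BFS by depth):
  n1('a'): parent n0 fail=0; on 'a' 0 → fail=0;  out ∅∪∅=∅
  n6('e'): parent n0 fail=0; on 'e' 0 → fail=0;  out ∅∪∅=∅
  n9('d'): parent n0 fail=0; on 'd' 0 → fail=0;  out ∅∪∅=∅
  n12('b'): parent n0 fail=0; on 'b' 0 → fail=0;  out ∅∪∅=∅
  n2('aa'): parent n1 fail=0; on 'a' 0 → fail=1;  out ∅∪∅=∅
  n7('ed'): parent n6 fail=0; on 'd' 0 → fail=9;  out ∅∪∅=∅
  n10('dd'): parent n9 fail=0; on 'd' 0 → fail=9;  out ∅∪∅=∅
  n13('ba'): parent n12 fail=0; on 'a' 0 → fail=1;  out ∅∪∅=∅
  n15('db'): parent n9 fail=0; on 'b' 0 → fail=12;  out {4}∪∅={4}
  n3('aac'): parent n2 fail=1; on 'c' 1→0 → fail=0;  out ∅∪∅=∅
  n8('edb'): parent n7 fail=9; on 'b' 9 → fail=15;  out {1}∪{4}={1,4}
  n11('ddb'): parent n10 fail=9; on 'b' 9 → fail=15;  out {2}∪{4}={2,4}
  n14('baa'): parent n13 fail=1; on 'a' 1 → fail=2;  out {3}∪∅={3}
  n4('aacc'): parent n3 fail=0; on 'c' 0 → fail=0;  out ∅∪∅=∅
  n5('aacca'): parent n4 fail=0; on 'a' 0 → fail=1;  out {0}∪∅={0}

Run:
[0] read 'e'  n0⇒n6
[1] read 'c'  n6⇒n0 (via fail)
[2] read 'a'  n0⇒n1
[3] read 'a'  n1⇒n2
[4] read 'c'  n2⇒n3
[5] read 'c'  n3⇒n4
[6] read 'a'  n4⇒n5  → match P0@[2:6]
[7] read 'e'  n5⇒n6 (via fail)
[8] read 'a'  n6⇒n1 (via fail)
[9] read 'e'  n1⇒n6 (via fail)
[10] read 'a'  n6⇒n1 (via fail)
[11] read 'c'  n1⇒n0 (via fail)
[12] read 'c'  n0⇒n0
[13] read 'b'  n0⇒n12
[14] read 'a'  n12⇒n13
[15] read 'a'  n13⇒n14  → match P3@[13:15]
[16] read 'e'  n14⇒n6 (via fail)
[17] read 'd'  n6⇒n7
[18] read 'd'  n7⇒n10 (via fail)
[19] read 'b'  n10⇒n11  → match P2@[17:19],P4@[18:19]
[20] read 'd'  n11⇒n9 (via fail)
[21] read 'd'  n9⇒n10
[22] read 'd'  n10⇒n10 (via fail)
[23] read 'b'  n10⇒n11  → match P2@[21:23],P4@[22:23]
[24] read 'a'  n11⇒n13 (via fail)
[25] read 'd'  n13⇒n9 (via fail)
[26] read 'b'  n9⇒n15  → match P4@[25:26]
[27] read 'd'  n15⇒n9 (via fail)
[28] read 'd'  n9⇒n10
[29] read 'b'  n10⇒n11  → match P2@[27:29],P4@[28:29]
[30] read 'b'  n11⇒n12 (via fail)
[31] read 'e'  n12⇒n6 (via fail)
[32] read 'a'  n6⇒n1 (via fail)
[33] read 'e'  n1⇒n6 (via fail)
[34] read 'b'  n6⇒n12 (via fail)
[35] read 'd'  n12⇒n9 (via fail)
[36] read 'd'  n9⇒n10
[37] read 'b'  n10⇒n11  → match P2@[35:37],P4@[36:37]
[38] read 'd'  n11⇒n9 (via fail)
[39] read 'b'  n9⇒n15  → match P4@[38:39]
[40] read 'a'  n15⇒n13 (via fail)
[41] read 'a'  n13⇒n14  → match P3@[39:41]
[42] read 'd'  n14⇒n9 (via fail)
[43] read 'e'  n9⇒n6 (via fail)
[44] read 'd'  n6⇒n7
[45] read 'b'  n7⇒n8  → match P1@[43:45],P4@[44:45]
[46] read 'd'  n8⇒n9 (via fail)

Matches: [[6,0],[15,3],[19,2],[19,4],[23,2],[23,4],[26,4],[29,2],[29,4],[37,2],[37,4],[39,4],[41,3],[45,1],[45,4]]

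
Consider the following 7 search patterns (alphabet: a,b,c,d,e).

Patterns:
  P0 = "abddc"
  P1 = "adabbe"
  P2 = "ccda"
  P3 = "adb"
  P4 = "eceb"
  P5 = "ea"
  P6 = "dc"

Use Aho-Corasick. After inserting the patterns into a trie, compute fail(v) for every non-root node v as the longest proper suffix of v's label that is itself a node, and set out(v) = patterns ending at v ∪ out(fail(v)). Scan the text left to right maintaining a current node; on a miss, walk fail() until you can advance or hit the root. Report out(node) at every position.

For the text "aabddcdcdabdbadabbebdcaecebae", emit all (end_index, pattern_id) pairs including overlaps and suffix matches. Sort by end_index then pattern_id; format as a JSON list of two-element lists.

Build:
Trie (insert patterns):
  0='ε' goto a→1 c→11 d→21 e→16
  1='a' goto b→2 d→6
  2='ab' goto d→3
  3='abd' goto d→4
  4='abdd' goto c→5
  5='abddc' goto ·  [P0 ends]
  6='ad' goto a→7 b→15
  7='ada' goto b→8
  8='adab' goto b→9
  9='adabb' goto e→10
  10='adabbe' goto ·  [P1 ends]
  11='c' goto c→12
  12='cc' goto d→13
  13='ccd' goto a→14
  14='ccda' goto ·  [P2 ends]
  15='adb' goto ·  [P3 ends]
  16='e' goto a→20 c→17
  17='ec' goto e→18
  18='ece' goto b→19
  19='eceb' goto ·  [P4 ends]
  20='ea' goto ·  [P5 ends]
  21='d' goto c→22
  22='dc' goto ·  [P6 ends]

BFS fail/out derivation:
  fail(1) 'a': from fail(0)=0 chase 'a': 0 ⇒ 0;  out=∅∪out(0)=∅
  fail(11) 'c': from fail(0)=0 chase 'c': 0 ⇒ 0;  out=∅∪out(0)=∅
  fail(16) 'e': from fail(0)=0 chase 'e': 0 ⇒ 0;  out=∅∪out(0)=∅
  fail(21) 'd': from fail(0)=0 chase 'd': 0 ⇒ 0;  out=∅∪out(0)=∅
  fail(2) 'ab': from fail(1)=0 chase 'b': 0 ⇒ 0;  out=∅∪out(0)=∅
  fail(6) 'ad': from fail(1)=0 chase 'd': 0 ⇒ 21;  out=∅∪out(21)=∅
  fail(12) 'cc': from fail(11)=0 chase 'c': 0 ⇒ 11;  out=∅∪out(11)=∅
  fail(17) 'ec': from fail(16)=0 chase 'c': 0 ⇒ 11;  out=∅∪out(11)=∅
  fail(20) 'ea': from fail(16)=0 chase 'a': 0 ⇒ 1;  out={5}∪out(1)={5}
  fail(22) 'dc': from fail(21)=0 chase 'c': 0 ⇒ 11;  out={6}∪out(11)={6}
  fail(3) 'abd': from fail(2)=0 chase 'd': 0 ⇒ 21;  out=∅∪out(21)=∅
  fail(7) 'ada': from fail(6)=21 chase 'a': 21→0 ⇒ 1;  out=∅∪out(1)=∅
  fail(13) 'ccd': from fail(12)=11 chase 'd': 11→0 ⇒ 21;  out=∅∪out(21)=∅
  fail(15) 'adb': from fail(6)=21 chase 'b': 21→0 ⇒ 0;  out={3}∪out(0)={3}
  fail(18) 'ece': from fail(17)=11 chase 'e': 11→0 ⇒ 16;  out=∅∪out(16)=∅
  fail(4) 'abdd': from fail(3)=21 chase 'd': 21→0 ⇒ 21;  out=∅∪out(21)=∅
  fail(8) 'adab': from fail(7)=1 chase 'b': 1 ⇒ 2;  out=∅∪out(2)=∅
  fail(14) 'ccda': from fail(13)=21 chase 'a': 21→0 ⇒ 1;  out={2}∪out(1)={2}
  fail(19) 'eceb': from fail(18)=16 chase 'b': 16→0 ⇒ 0;  out={4}∪out(0)={4}
  fail(5) 'abddc': from fail(4)=21 chase 'c': 21 ⇒ 22;  out={0}∪out(22)={0,6}
  fail(9) 'adabb': from fail(8)=2 chase 'b': 2→0 ⇒ 0;  out=∅∪out(0)=∅
  fail(10) 'adabbe': from fail(9)=0 chase 'e': 0 ⇒ 16;  out={1}∪out(16)={1}

Text stream:
[0] read 'a'  n0⇒n1
[1] read 'a'  n1⇒n1 (via fail)
[2] read 'b'  n1⇒n2
[3] read 'd'  n2⇒n3
[4] read 'd'  n3⇒n4
[5] read 'c'  n4⇒n5  → match P0@[1:5],P6@[4:5]
[6] read 'd'  n5⇒n21 (via fail)
[7] read 'c'  n21⇒n22  → match P6@[6:7]
[8] read 'd'  n22⇒n21 (via fail)
[9] read 'a'  n21⇒n1 (via fail)
[10] read 'b'  n1⇒n2
[11] read 'd'  n2⇒n3
[12] read 'b'  n3⇒n0 (via fail)
[13] read 'a'  n0⇒n1
[14] read 'd'  n1⇒n6
[15] read 'a'  n6⇒n7
[16] read 'b'  n7⇒n8
[17] read 'b'  n8⇒n9
[18] read 'e'  n9⇒n10  → match P1@[13:18]
[19] read 'b'  n10⇒n0 (via fail)
[20] read 'd'  n0⇒n21
[21] read 'c'  n21⇒n22  → match P6@[20:21]
[22] read 'a'  n22⇒n1 (via fail)
[23] read 'e'  n1⇒n16 (via fail)
[24] read 'c'  n16⇒n17
[25] read 'e'  n17⇒n18
[26] read 'b'  n18⇒n19  → match P4@[23:26]
[27] read 'a'  n19⇒n1 (via fail)
[28] read 'e'  n1⇒n16 (via fail)

Result: [[5,0],[5,6],[7,6],[18,1],[21,6],[26,4]]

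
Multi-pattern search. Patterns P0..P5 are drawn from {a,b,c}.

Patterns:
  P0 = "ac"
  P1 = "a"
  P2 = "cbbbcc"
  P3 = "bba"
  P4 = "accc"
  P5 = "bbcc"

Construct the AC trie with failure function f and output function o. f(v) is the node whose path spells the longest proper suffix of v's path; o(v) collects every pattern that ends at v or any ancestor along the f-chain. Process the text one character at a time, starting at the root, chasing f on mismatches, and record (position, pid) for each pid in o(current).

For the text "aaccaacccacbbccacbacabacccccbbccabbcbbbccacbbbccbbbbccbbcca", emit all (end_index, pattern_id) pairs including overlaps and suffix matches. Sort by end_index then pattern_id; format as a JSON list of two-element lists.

Build automaton:
Trie (insert patterns):
  n0 'ε': a→1 b→9 c→3
  n1 'a': c→2  ←P1
  n2 'ac': c→12  ←P0
  n3 'c': b→4
  n4 'cb': b→5
  n5 'cbb': b→6
  n6 'cbbb': c→7
  n7 'cbbbc': c→8
  n8 'cbbbcc': ·  ←P2
  n9 'b': b→10
  n10 'bb': a→11 c→14
  n11 'bba': ·  ←P3
  n12 'acc': c→13
  n13 'accc': ·  ←P4
  n14 'bbc': c→15
  n15 'bbcc': ·  ←P5

Failure links (BFS by depth):
  n1('a'): parent n0 fail=0; on 'a' 0 → fail=0;  out {1}∪∅={1}
  n3('c'): parent n0 fail=0; on 'c' 0 → fail=0;  out ∅∪∅=∅
  n9('b'): parent n0 fail=0; on 'b' 0 → fail=0;  out ∅∪∅=∅
  n2('ac'): parent n1 fail=0; on 'c' 0 → fail=3;  out {0}∪∅={0}
  n4('cb'): parent n3 fail=0; on 'b' 0 → fail=9;  out ∅∪∅=∅
  n10('bb'): parent n9 fail=0; on 'b' 0 → fail=9;  out ∅∪∅=∅
  n5('cbb'): parent n4 fail=9; on 'b' 9 → fail=10;  out ∅∪∅=∅
  n11('bba'): parent n10 fail=9; on 'a' 9→0 → fail=1;  out {3}∪{1}={1,3}
  n12('acc'): parent n2 fail=3; on 'c' 3→0 → fail=3;  out ∅∪∅=∅
  n14('bbc'): parent n10 fail=9; on 'c' 9→0 → fail=3;  out ∅∪∅=∅
  n6('cbbb'): parent n5 fail=10; on 'b' 10→9 → fail=10;  out ∅∪∅=∅
  n13('accc'): parent n12 fail=3; on 'c' 3→0 → fail=3;  out {4}∪∅={4}
  n15('bbcc'): parent n14 fail=3; on 'c' 3→0 → fail=3;  out {5}∪∅={5}
  n7('cbbbc'): parent n6 fail=10; on 'c' 10 → fail=14;  out ∅∪∅=∅
  n8('cbbbcc'): parent n7 fail=14; on 'c' 14 → fail=15;  out {2}∪{5}={2,5}

Text stream:
pos 0 'a': at 1  ** P1@[0:0]
pos 1 'a': at 1 ·f  ** P1@[1:1]
pos 2 'c': at 2  ** P0@[1:2]
pos 3 'c': at 12
pos 4 'a': at 1 ·f  ** P1@[4:4]
pos 5 'a': at 1 ·f  ** P1@[5:5]
pos 6 'c': at 2  ** P0@[5:6]
pos 7 'c': at 12
pos 8 'c': at 13  ** P4@[5:8]
pos 9 'a': at 1 ·f  ** P1@[9:9]
pos 10 'c': at 2  ** P0@[9:10]
pos 11 'b': at 4 ·f
pos 12 'b': at 5
pos 13 'c': at 14 ·f
pos 14 'c': at 15  ** P5@[11:14]
pos 15 'a': at 1 ·f  ** P1@[15:15]
pos 16 'c': at 2  ** P0@[15:16]
pos 17 'b': at 4 ·f
pos 18 'a': at 1 ·f  ** P1@[18:18]
pos 19 'c': at 2  ** P0@[18:19]
pos 20 'a': at 1 ·f  ** P1@[20:20]
pos 21 'b': at 9 ·f
pos 22 'a': at 1 ·f  ** P1@[22:22]
pos 23 'c': at 2  ** P0@[22:23]
pos 24 'c': at 12
pos 25 'c': at 13  ** P4@[22:25]
pos 26 'c': at 3 ·f
pos 27 'c': at 3 ·f
pos 28 'b': at 4
pos 29 'b': at 5
pos 30 'c': at 14 ·f
pos 31 'c': at 15  ** P5@[28:31]
pos 32 'a': at 1 ·f  ** P1@[32:32]
pos 33 'b': at 9 ·f
pos 34 'b': at 10
pos 35 'c': at 14
pos 36 'b': at 4 ·f
pos 37 'b': at 5
pos 38 'b': at 6
pos 39 'c': at 7
pos 40 'c': at 8  ** P2@[35:40],P5@[37:40]
pos 41 'a': at 1 ·f  ** P1@[41:41]
pos 42 'c': at 2  ** P0@[41:42]
pos 43 'b': at 4 ·f
pos 44 'b': at 5
pos 45 'b': at 6
pos 46 'c': at 7
pos 47 'c': at 8  ** P2@[42:47],P5@[44:47]
pos 48 'b': at 4 ·f
pos 49 'b': at 5
pos 50 'b': at 6
pos 51 'b': at 10 ·f
pos 52 'c': at 14
pos 53 'c': at 15  ** P5@[50:53]
pos 54 'b': at 4 ·f
pos 55 'b': at 5
pos 56 'c': at 14 ·f
pos 57 'c': at 15  ** P5@[54:57]
pos 58 'a': at 1 ·f  ** P1@[58:58]

Result: [[0,1],[1,1],[2,0],[4,1],[5,1],[6,0],[8,4],[9,1],[10,0],[14,5],[15,1],[16,0],[18,1],[19,0],[20,1],[22,1],[23,0],[25,4],[31,5],[32,1],[40,2],[40,5],[41,1],[42,0],[47,2],[47,5],[53,5],[57,5],[58,1]]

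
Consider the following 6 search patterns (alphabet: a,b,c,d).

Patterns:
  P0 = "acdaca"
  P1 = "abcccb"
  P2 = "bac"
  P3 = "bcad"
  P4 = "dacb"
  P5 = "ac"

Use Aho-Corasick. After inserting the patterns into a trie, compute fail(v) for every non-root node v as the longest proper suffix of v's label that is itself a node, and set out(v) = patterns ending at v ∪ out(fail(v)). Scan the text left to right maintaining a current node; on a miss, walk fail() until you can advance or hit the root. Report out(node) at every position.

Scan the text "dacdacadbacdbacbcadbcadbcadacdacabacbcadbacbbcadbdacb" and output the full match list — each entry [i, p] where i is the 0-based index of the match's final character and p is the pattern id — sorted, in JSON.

Build automaton:
Trie nodes:
  n0 'ε': a→1 b→12 d→18
  n1 'a': b→7 c→2
  n2 'ac': d→3  ←P5
  n3 'acd': a→4
  n4 'acda': c→5
  n5 'acdac': a→6
  n6 'acdaca': ·  ←P0
  n7 'ab': c→8
  n8 'abc': c→9
  n9 'abcc': c→10
  n10 'abccc': b→11
  n11 'abcccb': ·  ←P1
  n12 'b': a→13 c→15
  n13 'ba': c→14
  n14 'bac': ·  ←P2
  n15 'bc': a→16
  n16 'bca': d→17
  n17 'bcad': ·  ←P3
  n18 'd': a→19
  n19 'da': c→20
  n20 'dac': b→21
  n21 'dacb': ·  ←P4

BFS fail/out derivation:
  n1('a'): parent n0 fail=0; on 'a' 0 → fail=0;  out ∅∪∅=∅
  n12('b'): parent n0 fail=0; on 'b' 0 → fail=0;  out ∅∪∅=∅
  n18('d'): parent n0 fail=0; on 'd' 0 → fail=0;  out ∅∪∅=∅
  n2('ac'): parent n1 fail=0; on 'c' 0 → fail=0;  out {5}∪∅={5}
  n7('ab'): parent n1 fail=0; on 'b' 0 → fail=12;  out ∅∪∅=∅
  n13('ba'): parent n12 fail=0; on 'a' 0 → fail=1;  out ∅∪∅=∅
  n15('bc'): parent n12 fail=0; on 'c' 0 → fail=0;  out ∅∪∅=∅
  n19('da'): parent n18 fail=0; on 'a' 0 → fail=1;  out ∅∪∅=∅
  n3('acd'): parent n2 fail=0; on 'd' 0 → fail=18;  out ∅∪∅=∅
  n8('abc'): parent n7 fail=12; on 'c' 12 → fail=15;  out ∅∪∅=∅
  n14('bac'): parent n13 fail=1; on 'c' 1 → fail=2;  out {2}∪{5}={2,5}
  n16('bca'): parent n15 fail=0; on 'a' 0 → fail=1;  out ∅∪∅=∅
  n20('dac'): parent n19 fail=1; on 'c' 1 → fail=2;  out ∅∪{5}={5}
  n4('acda'): parent n3 fail=18; on 'a' 18 → fail=19;  out ∅∪∅=∅
  n9('abcc'): parent n8 fail=15; on 'c' 15→0 → fail=0;  out ∅∪∅=∅
  n17('bcad'): parent n16 fail=1; on 'd' 1→0 → fail=18;  out {3}∪∅={3}
  n21('dacb'): parent n20 fail=2; on 'b' 2→0 → fail=12;  out {4}∪∅={4}
  n5('acdac'): parent n4 fail=19; on 'c' 19 → fail=20;  out ∅∪{5}={5}
  n10('abccc'): parent n9 fail=0; on 'c' 0 → fail=0;  out ∅∪∅=∅
  n6('acdaca'): parent n5 fail=20; on 'a' 20→2→0 → fail=1;  out {0}∪∅={0}
  n11('abcccb'): parent n10 fail=0; on 'b' 0 → fail=12;  out {1}∪∅={1}

Scan:
pos 0 'd': at 18
pos 1 'a': at 19
pos 2 'c': at 20  emit P5@[1:2]
pos 3 'd': at 3 ·f
pos 4 'a': at 4
pos 5 'c': at 5  emit P5@[4:5]
pos 6 'a': at 6  emit P0@[1:6]
pos 7 'd': at 18 ·f
pos 8 'b': at 12 ·f
pos 9 'a': at 13
pos 10 'c': at 14  emit P2@[8:10],P5@[9:10]
pos 11 'd': at 3 ·f
pos 12 'b': at 12 ·f
pos 13 'a': at 13
pos 14 'c': at 14  emit P2@[12:14],P5@[13:14]
pos 15 'b': at 12 ·f
pos 16 'c': at 15
pos 17 'a': at 16
pos 18 'd': at 17  emit P3@[15:18]
pos 19 'b': at 12 ·f
pos 20 'c': at 15
pos 21 'a': at 16
pos 22 'd': at 17  emit P3@[19:22]
pos 23 'b': at 12 ·f
pos 24 'c': at 15
pos 25 'a': at 16
pos 26 'd': at 17  emit P3@[23:26]
pos 27 'a': at 19 ·f
pos 28 'c': at 20  emit P5@[27:28]
pos 29 'd': at 3 ·f
pos 30 'a': at 4
pos 31 'c': at 5  emit P5@[30:31]
pos 32 'a': at 6  emit P0@[27:32]
pos 33 'b': at 7 ·f
pos 34 'a': at 13 ·f
pos 35 'c': at 14  emit P2@[33:35],P5@[34:35]
pos 36 'b': at 12 ·f
pos 37 'c': at 15
pos 38 'a': at 16
pos 39 'd': at 17  emit P3@[36:39]
pos 40 'b': at 12 ·f
pos 41 'a': at 13
pos 42 'c': at 14  emit P2@[40:42],P5@[41:42]
pos 43 'b': at 12 ·f
pos 44 'b': at 12 ·f
pos 45 'c': at 15
pos 46 'a': at 16
pos 47 'd': at 17  emit P3@[44:47]
pos 48 'b': at 12 ·f
pos 49 'd': at 18 ·f
pos 50 'a': at 19
pos 51 'c': at 20  emit P5@[50:51]
pos 52 'b': at 21  emit P4@[49:52]

All matches (sorted): [[2,5],[5,5],[6,0],[10,2],[10,5],[14,2],[14,5],[18,3],[22,3],[26,3],[28,5],[31,5],[32,0],[35,2],[35,5],[39,3],[42,2],[42,5],[47,3],[51,5],[52,4]]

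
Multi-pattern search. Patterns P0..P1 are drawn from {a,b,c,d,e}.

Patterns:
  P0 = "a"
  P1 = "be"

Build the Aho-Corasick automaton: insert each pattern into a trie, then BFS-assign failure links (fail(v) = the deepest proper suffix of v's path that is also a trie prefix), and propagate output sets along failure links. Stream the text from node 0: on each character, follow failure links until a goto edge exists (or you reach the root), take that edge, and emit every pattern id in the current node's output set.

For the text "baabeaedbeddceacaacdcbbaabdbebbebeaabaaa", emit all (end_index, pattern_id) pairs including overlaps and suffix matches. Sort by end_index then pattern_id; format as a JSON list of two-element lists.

Build:
Trie (insert patterns):
  n0 'ε': a→1 b→2
  n1 'a': ·  [P0 ends]
  n2 'b': e→3
  n3 'be': ·  [P1 ends]

Failure links (BFS by depth):
  n1('a'): parent n0 fail=0; on 'a' 0 → fail=0;  out {0}∪∅={0}
  n2('b'): parent n0 fail=0; on 'b' 0 → fail=0;  out ∅∪∅=∅
  n3('be'): parent n2 fail=0; on 'e' 0 → fail=0;  out {1}∪∅={1}

Scan:
[0] read 'b'  n0⇒n2
[1] read 'a'  n2⇒n1 (fail-walked)  → match P0@[1:1]
[2] read 'a'  n1⇒n1 (fail-walked)  → match P0@[2:2]
[3] read 'b'  n1⇒n2 (fail-walked)
[4] read 'e'  n2⇒n3  → match P1@[3:4]
[5] read 'a'  n3⇒n1 (fail-walked)  → match P0@[5:5]
[6] read 'e'  n1⇒n0 (fail-walked)
[7] read 'd'  n0⇒n0
[8] read 'b'  n0⇒n2
[9] read 'e'  n2⇒n3  → match P1@[8:9]
[10] read 'd'  n3⇒n0 (fail-walked)
[11] read 'd'  n0⇒n0
[12] read 'c'  n0⇒n0
[13] read 'e'  n0⇒n0
[14] read 'a'  n0⇒n1  → match P0@[14:14]
[15] read 'c'  n1⇒n0 (fail-walked)
[16] read 'a'  n0⇒n1  → match P0@[16:16]
[17] read 'a'  n1⇒n1 (fail-walked)  → match P0@[17:17]
[18] read 'c'  n1⇒n0 (fail-walked)
[19] read 'd'  n0⇒n0
[20] read 'c'  n0⇒n0
[21] read 'b'  n0⇒n2
[22] read 'b'  n2⇒n2 (fail-walked)
[23] read 'a'  n2⇒n1 (fail-walked)  → match P0@[23:23]
[24] read 'a'  n1⇒n1 (fail-walked)  → match P0@[24:24]
[25] read 'b'  n1⇒n2 (fail-walked)
[26] read 'd'  n2⇒n0 (fail-walked)
[27] read 'b'  n0⇒n2
[28] read 'e'  n2⇒n3  → match P1@[27:28]
[29] read 'b'  n3⇒n2 (fail-walked)
[30] read 'b'  n2⇒n2 (fail-walked)
[31] read 'e'  n2⇒n3  → match P1@[30:31]
[32] read 'b'  n3⇒n2 (fail-walked)
[33] read 'e'  n2⇒n3  → match P1@[32:33]
[34] read 'a'  n3⇒n1 (fail-walked)  → match P0@[34:34]
[35] read 'a'  n1⇒n1 (fail-walked)  → match P0@[35:35]
[36] read 'b'  n1⇒n2 (fail-walked)
[37] read 'a'  n2⇒n1 (fail-walked)  → match P0@[37:37]
[38] read 'a'  n1⇒n1 (fail-walked)  → match P0@[38:38]
[39] read 'a'  n1⇒n1 (fail-walked)  → match P0@[39:39]

Result: [[1,0],[2,0],[4,1],[5,0],[9,1],[14,0],[16,0],[17,0],[23,0],[24,0],[28,1],[31,1],[33,1],[34,0],[35,0],[37,0],[38,0],[39,0]]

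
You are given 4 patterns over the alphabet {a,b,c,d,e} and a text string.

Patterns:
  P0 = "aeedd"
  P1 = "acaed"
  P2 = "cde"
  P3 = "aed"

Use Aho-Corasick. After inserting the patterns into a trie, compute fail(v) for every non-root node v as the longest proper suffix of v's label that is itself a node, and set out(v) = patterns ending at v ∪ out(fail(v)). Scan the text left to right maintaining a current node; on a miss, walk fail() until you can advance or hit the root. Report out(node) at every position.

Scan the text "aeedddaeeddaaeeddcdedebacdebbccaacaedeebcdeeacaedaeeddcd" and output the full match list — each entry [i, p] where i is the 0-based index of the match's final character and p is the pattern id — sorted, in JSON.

Build:
Trie nodes:
  n0 'ε': a→1 c→10
  n1 'a': c→6 e→2
  n2 'ae': d→13 e→3
  n3 'aee': d→4
  n4 'aeed': d→5
  n5 'aeedd': ·  [P0 ends]
  n6 'ac': a→7
  n7 'aca': e→8
  n8 'acae': d→9
  n9 'acaed': ·  [P1 ends]
  n10 'c': d→11
  n11 'cd': e→12
  n12 'cde': ·  [P2 ends]
  n13 'aed': ·  [P3 ends]

BFS fail/out derivation:
  fail(1) 'a': from fail(0)=0 chase 'a': 0 ⇒ 0;  out=∅∪out(0)=∅
  fail(10) 'c': from fail(0)=0 chase 'c': 0 ⇒ 0;  out=∅∪out(0)=∅
  fail(2) 'ae': from fail(1)=0 chase 'e': 0 ⇒ 0;  out=∅∪out(0)=∅
  fail(6) 'ac': from fail(1)=0 chase 'c': 0 ⇒ 10;  out=∅∪out(10)=∅
  fail(11) 'cd': from fail(10)=0 chase 'd': 0 ⇒ 0;  out=∅∪out(0)=∅
  fail(3) 'aee': from fail(2)=0 chase 'e': 0 ⇒ 0;  out=∅∪out(0)=∅
  fail(7) 'aca': from fail(6)=10 chase 'a': 10→0 ⇒ 1;  out=∅∪out(1)=∅
  fail(12) 'cde': from fail(11)=0 chase 'e': 0 ⇒ 0;  out={2}∪out(0)={2}
  fail(13) 'aed': from fail(2)=0 chase 'd': 0 ⇒ 0;  out={3}∪out(0)={3}
  fail(4) 'aeed': from fail(3)=0 chase 'd': 0 ⇒ 0;  out=∅∪out(0)=∅
  fail(8) 'acae': from fail(7)=1 chase 'e': 1 ⇒ 2;  out=∅∪out(2)=∅
  fail(5) 'aeedd': from fail(4)=0 chase 'd': 0 ⇒ 0;  out={0}∪out(0)={0}
  fail(9) 'acaed': from fail(8)=2 chase 'd': 2 ⇒ 13;  out={1}∪out(13)={1,3}

Run:
i=0 'a': node 0→1
i=1 'e': node 1→2
i=2 'e': node 2→3
i=3 'd': node 3→4
i=4 'd': node 4→5  ** P0@[0:4]
i=5 'd': node 5→0 ·f
i=6 'a': node 0→1
i=7 'e': node 1→2
i=8 'e': node 2→3
i=9 'd': node 3→4
i=10 'd': node 4→5  ** P0@[6:10]
i=11 'a': node 5→1 ·f
i=12 'a': node 1→1 ·f
i=13 'e': node 1→2
i=14 'e': node 2→3
i=15 'd': node 3→4
i=16 'd': node 4→5  ** P0@[12:16]
i=17 'c': node 5→10 ·f
i=18 'd': node 10→11
i=19 'e': node 11→12  ** P2@[17:19]
i=20 'd': node 12→0 ·f
i=21 'e': node 0→0
i=22 'b': node 0→0
i=23 'a': node 0→1
i=24 'c': node 1→6
i=25 'd': node 6→11 ·f
i=26 'e': node 11→12  ** P2@[24:26]
i=27 'b': node 12→0 ·f
i=28 'b': node 0→0
i=29 'c': node 0→10
i=30 'c': node 10→10 ·f
i=31 'a': node 10→1 ·f
i=32 'a': node 1→1 ·f
i=33 'c': node 1→6
i=34 'a': node 6→7
i=35 'e': node 7→8
i=36 'd': node 8→9  ** P1@[32:36],P3@[34:36]
i=37 'e': node 9→0 ·f
i=38 'e': node 0→0
i=39 'b': node 0→0
i=40 'c': node 0→10
i=41 'd': node 10→11
i=42 'e': node 11→12  ** P2@[40:42]
i=43 'e': node 12→0 ·f
i=44 'a': node 0→1
i=45 'c': node 1→6
i=46 'a': node 6→7
i=47 'e': node 7→8
i=48 'd': node 8→9  ** P1@[44:48],P3@[46:48]
i=49 'a': node 9→1 ·f
i=50 'e': node 1→2
i=51 'e': node 2→3
i=52 'd': node 3→4
i=53 'd': node 4→5  ** P0@[49:53]
i=54 'c': node 5→10 ·f
i=55 'd': node 10→11

Matches: [[4,0],[10,0],[16,0],[19,2],[26,2],[36,1],[36,3],[42,2],[48,1],[48,3],[53,0]]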